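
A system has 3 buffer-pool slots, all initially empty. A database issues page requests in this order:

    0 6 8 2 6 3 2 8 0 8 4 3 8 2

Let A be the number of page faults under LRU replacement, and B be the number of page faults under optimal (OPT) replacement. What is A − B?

Under LRU: F F F F . F . F F . F F . F → 10 faults.
Under OPT: F F F F . F . . F . F . . F → 8 faults.
A − B = 10 − 8 = 2.

2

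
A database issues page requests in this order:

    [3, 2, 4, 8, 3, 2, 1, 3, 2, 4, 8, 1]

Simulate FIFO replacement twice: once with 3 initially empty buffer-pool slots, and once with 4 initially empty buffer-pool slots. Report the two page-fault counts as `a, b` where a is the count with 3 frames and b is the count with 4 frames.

3 frames: F F F F F F F . . F F . → 9 faults.
4 frames: F F F F . . F F F F F F → 10 faults.
10 > 9: adding a frame increased faults — Belady's anomaly.

9, 10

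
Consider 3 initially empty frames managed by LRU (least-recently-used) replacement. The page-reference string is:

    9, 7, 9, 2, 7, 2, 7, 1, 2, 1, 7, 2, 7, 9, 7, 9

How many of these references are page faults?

9 -> miss, frames [9]
7 -> miss, frames [9, 7]
9 -> hit
2 -> miss, frames [7, 9, 2]
7 -> hit
2 -> hit
7 -> hit
1 -> miss, evict 9, frames [2, 7, 1]
2 -> hit
1 -> hit
7 -> hit
2 -> hit
7 -> hit
9 -> miss, evict 1, frames [2, 7, 9]
7 -> hit
9 -> hit
Page faults: 5.

5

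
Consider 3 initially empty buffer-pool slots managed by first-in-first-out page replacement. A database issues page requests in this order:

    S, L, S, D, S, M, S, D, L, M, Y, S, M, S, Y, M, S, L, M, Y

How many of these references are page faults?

S: miss, frames {S}
L: miss, frames {S,L}
S: hit
D: miss, frames {S,L,D}
S: hit
M: miss, evict S, frames {L,D,M}
S: miss, evict L, frames {D,M,S}
D: hit
L: miss, evict D, frames {M,S,L}
M: hit
Y: miss, evict M, frames {S,L,Y}
S: hit
M: miss, evict S, frames {L,Y,M}
S: miss, evict L, frames {Y,M,S}
Y: hit
M: hit
S: hit
L: miss, evict Y, frames {M,S,L}
M: hit
Y: miss, evict M, frames {S,L,Y}
Page faults: 11.

11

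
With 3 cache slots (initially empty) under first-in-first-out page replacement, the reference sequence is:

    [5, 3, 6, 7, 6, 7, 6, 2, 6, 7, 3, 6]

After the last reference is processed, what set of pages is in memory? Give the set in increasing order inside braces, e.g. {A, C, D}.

{2, 3, 6}

5 -> fault, frames [5]
3 -> fault, frames [5, 3]
6 -> fault, frames [5, 3, 6]
7 -> fault, evict 5, frames [3, 6, 7]
6 -> hit
7 -> hit
6 -> hit
2 -> fault, evict 3, frames [6, 7, 2]
6 -> hit
7 -> hit
3 -> fault, evict 6, frames [7, 2, 3]
6 -> fault, evict 7, frames [2, 3, 6]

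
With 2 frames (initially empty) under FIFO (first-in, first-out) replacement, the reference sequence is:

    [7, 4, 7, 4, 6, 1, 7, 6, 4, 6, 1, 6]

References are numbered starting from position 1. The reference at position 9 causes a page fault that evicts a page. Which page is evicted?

pos 1: 7 -> miss, frames [7]
pos 2: 4 -> miss, frames [7, 4]
pos 3: 7 -> hit
pos 4: 4 -> hit
pos 5: 6 -> miss, evict 7, frames [4, 6]
pos 6: 1 -> miss, evict 4, frames [6, 1]
pos 7: 7 -> miss, evict 6, frames [1, 7]
pos 8: 6 -> miss, evict 1, frames [7, 6]
pos 9: 4 -> miss, evict 7, frames [6, 4]
At position 9, page 7 is evicted.

7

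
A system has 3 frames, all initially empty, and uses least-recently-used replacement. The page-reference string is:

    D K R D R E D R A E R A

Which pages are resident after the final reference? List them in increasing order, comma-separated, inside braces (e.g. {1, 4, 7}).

{A, E, R}

D -> miss, frames (D)
K -> miss, frames (D K)
R -> miss, frames (D K R)
D -> hit
R -> hit
E -> miss, evict K, frames (D R E)
D -> hit
R -> hit
A -> miss, evict E, frames (D R A)
E -> miss, evict D, frames (R A E)
R -> hit
A -> hit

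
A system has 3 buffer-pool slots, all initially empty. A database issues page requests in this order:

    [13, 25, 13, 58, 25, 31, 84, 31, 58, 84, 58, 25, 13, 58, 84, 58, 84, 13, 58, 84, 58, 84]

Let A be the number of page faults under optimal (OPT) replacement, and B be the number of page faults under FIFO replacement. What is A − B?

Under OPT: F F . F . F F . . . . F F . . . . . . . . . → 7 faults.
Under FIFO: F F . F . F F . . . . F F F F . . . . . . . → 9 faults.
A − B = 7 − 9 = -2.

-2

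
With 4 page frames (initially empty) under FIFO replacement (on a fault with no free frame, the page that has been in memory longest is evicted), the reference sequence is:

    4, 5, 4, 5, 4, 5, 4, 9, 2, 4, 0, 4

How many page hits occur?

6

4: fault, frames (4)
5: fault, frames (4 5)
4: hit
5: hit
4: hit
5: hit
4: hit
9: fault, frames (4 5 9)
2: fault, frames (4 5 9 2)
4: hit
0: fault, evict 4, frames (5 9 2 0)
4: fault, evict 5, frames (9 2 0 4)
Hits: 6.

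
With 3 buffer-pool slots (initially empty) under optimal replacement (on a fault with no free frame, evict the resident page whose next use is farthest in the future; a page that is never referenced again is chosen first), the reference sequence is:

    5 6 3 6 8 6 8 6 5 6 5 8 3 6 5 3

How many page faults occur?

5

5 → miss, frames [5]
6 → miss, frames [5, 6]
3 → miss, frames [5, 6, 3]
6 → hit
8 → miss, evict 3, frames [5, 6, 8]
6 → hit
8 → hit
6 → hit
5 → hit
6 → hit
5 → hit
8 → hit
3 → miss, evict 8, frames [5, 6, 3]
6 → hit
5 → hit
3 → hit
Page faults: 5.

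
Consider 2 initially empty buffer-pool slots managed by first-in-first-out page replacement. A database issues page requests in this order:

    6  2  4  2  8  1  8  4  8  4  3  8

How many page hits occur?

6 → miss, frames {6}
2 → miss, frames {6,2}
4 → miss, evict 6, frames {2,4}
2 → hit
8 → miss, evict 2, frames {4,8}
1 → miss, evict 4, frames {8,1}
8 → hit
4 → miss, evict 8, frames {1,4}
8 → miss, evict 1, frames {4,8}
4 → hit
3 → miss, evict 4, frames {8,3}
8 → hit
Hits: 4.

4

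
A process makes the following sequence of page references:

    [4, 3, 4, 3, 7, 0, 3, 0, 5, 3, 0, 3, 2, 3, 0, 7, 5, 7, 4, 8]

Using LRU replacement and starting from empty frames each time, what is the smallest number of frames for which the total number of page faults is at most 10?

f=1: 20 faults
f=2: 14 faults
f=3: 10 faults
f=4: 10 faults
f=5: 8 faults
f=6: 7 faults
f=7: 7 faults
Smallest f with faults ≤ 10 is 3.

3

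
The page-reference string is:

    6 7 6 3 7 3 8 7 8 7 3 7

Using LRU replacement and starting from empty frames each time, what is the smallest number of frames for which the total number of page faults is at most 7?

2

f=1: 12 faults
f=2: 7 faults
f=3: 4 faults
f=4: 4 faults
Smallest f with faults ≤ 7 is 2.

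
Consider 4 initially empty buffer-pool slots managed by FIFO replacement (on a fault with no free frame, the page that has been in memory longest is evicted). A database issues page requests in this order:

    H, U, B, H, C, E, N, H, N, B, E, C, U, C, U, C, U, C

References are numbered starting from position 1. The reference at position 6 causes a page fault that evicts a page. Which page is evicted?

H

pos 1: H → miss, frames (H)
pos 2: U → miss, frames (H U)
pos 3: B → miss, frames (H U B)
pos 4: H → hit
pos 5: C → miss, frames (H U B C)
pos 6: E → miss, evict H, frames (U B C E)
At position 6, page H is evicted.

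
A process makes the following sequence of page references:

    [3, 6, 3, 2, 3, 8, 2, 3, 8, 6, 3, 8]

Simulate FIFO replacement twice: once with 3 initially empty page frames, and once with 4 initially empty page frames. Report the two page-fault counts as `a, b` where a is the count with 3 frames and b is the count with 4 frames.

6, 4

3 frames: F F . F . F . F . F . . → 6 faults.
4 frames: F F . F . F . . . . . . → 4 faults.
4 < 6: adding a frame reduced faults, as is typical.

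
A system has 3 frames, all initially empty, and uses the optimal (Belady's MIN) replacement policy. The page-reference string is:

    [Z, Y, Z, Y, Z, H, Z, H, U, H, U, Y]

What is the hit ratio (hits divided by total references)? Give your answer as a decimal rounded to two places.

0.67

Z → miss, frames {Z}
Y → miss, frames {Z,Y}
Z → hit
Y → hit
Z → hit
H → miss, frames {Z,Y,H}
Z → hit
H → hit
U → miss, evict Z, frames {Y,H,U}
H → hit
U → hit
Y → hit
Hits: 8 of 12 references → 8/12 = 0.6667.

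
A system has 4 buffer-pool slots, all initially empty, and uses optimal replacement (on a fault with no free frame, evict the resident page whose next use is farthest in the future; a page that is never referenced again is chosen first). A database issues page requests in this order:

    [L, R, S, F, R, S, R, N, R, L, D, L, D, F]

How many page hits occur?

L -> miss, frames (L)
R -> miss, frames (L R)
S -> miss, frames (L R S)
F -> miss, frames (L R S F)
R -> hit
S -> hit
R -> hit
N -> miss, evict S, frames (L R F N)
R -> hit
L -> hit
D -> miss, evict N, frames (L R F D)
L -> hit
D -> hit
F -> hit
Hits: 8.

8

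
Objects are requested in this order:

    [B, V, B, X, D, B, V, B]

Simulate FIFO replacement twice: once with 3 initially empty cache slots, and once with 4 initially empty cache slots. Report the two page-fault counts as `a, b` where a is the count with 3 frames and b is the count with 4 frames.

3 frames: F F . F F F F . → 6 faults.
4 frames: F F . F F . . . → 4 faults.
4 < 6: adding a frame reduced faults, as is typical.

6, 4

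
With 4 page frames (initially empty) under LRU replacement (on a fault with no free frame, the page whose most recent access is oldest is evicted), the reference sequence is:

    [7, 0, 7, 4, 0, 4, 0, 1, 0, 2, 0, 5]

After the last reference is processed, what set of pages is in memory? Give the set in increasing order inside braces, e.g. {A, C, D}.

7: miss, frames (7)
0: miss, frames (7 0)
7: hit
4: miss, frames (0 7 4)
0: hit
4: hit
0: hit
1: miss, frames (7 4 0 1)
0: hit
2: miss, evict 7, frames (4 1 0 2)
0: hit
5: miss, evict 4, frames (1 2 0 5)

{0, 1, 2, 5}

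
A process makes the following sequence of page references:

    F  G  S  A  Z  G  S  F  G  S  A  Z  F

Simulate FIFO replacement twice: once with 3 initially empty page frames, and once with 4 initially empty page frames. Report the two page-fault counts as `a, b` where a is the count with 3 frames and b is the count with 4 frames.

10, 11

3 frames: F F F F F F F F . . F F . → 10 faults.
4 frames: F F F F F . . F F F F F F → 11 faults.
11 > 10: adding a frame increased faults — Belady's anomaly.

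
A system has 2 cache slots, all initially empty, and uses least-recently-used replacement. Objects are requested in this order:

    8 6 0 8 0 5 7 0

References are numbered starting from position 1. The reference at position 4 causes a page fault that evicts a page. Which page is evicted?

pos 1: 8: miss, frames (8)
pos 2: 6: miss, frames (8 6)
pos 3: 0: miss, evict 8, frames (6 0)
pos 4: 8: miss, evict 6, frames (0 8)
At position 4, page 6 is evicted.

6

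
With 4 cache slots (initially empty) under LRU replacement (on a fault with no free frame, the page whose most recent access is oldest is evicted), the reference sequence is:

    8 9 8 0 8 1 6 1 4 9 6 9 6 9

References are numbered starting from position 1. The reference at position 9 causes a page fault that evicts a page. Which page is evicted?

0

pos 1: 8: fault, frames {8}
pos 2: 9: fault, frames {8,9}
pos 3: 8: hit
pos 4: 0: fault, frames {9,8,0}
pos 5: 8: hit
pos 6: 1: fault, frames {9,0,8,1}
pos 7: 6: fault, evict 9, frames {0,8,1,6}
pos 8: 1: hit
pos 9: 4: fault, evict 0, frames {8,6,1,4}
At position 9, page 0 is evicted.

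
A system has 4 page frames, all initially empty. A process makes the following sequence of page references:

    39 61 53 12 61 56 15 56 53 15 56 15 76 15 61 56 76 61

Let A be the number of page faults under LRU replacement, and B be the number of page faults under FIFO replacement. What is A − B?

1

Under LRU: F F F F . F F . F . . . F . F . . . → 9 faults.
Under FIFO: F F F F . F F . . . . . F . F . . . → 8 faults.
A − B = 9 − 8 = 1.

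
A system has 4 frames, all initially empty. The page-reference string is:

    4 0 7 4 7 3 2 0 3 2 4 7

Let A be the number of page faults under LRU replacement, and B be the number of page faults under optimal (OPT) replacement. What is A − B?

2

Under LRU: F F F . . F F F . . F F → 8 faults.
Under OPT: F F F . . F F . . . . F → 6 faults.
A − B = 8 − 6 = 2.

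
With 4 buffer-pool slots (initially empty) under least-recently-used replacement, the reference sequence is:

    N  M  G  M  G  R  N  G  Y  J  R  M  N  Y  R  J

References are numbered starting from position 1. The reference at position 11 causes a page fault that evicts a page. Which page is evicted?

pos 1: N → fault, frames (N)
pos 2: M → fault, frames (N M)
pos 3: G → fault, frames (N M G)
pos 4: M → hit
pos 5: G → hit
pos 6: R → fault, frames (N M G R)
pos 7: N → hit
pos 8: G → hit
pos 9: Y → fault, evict M, frames (R N G Y)
pos 10: J → fault, evict R, frames (N G Y J)
pos 11: R → fault, evict N, frames (G Y J R)
At position 11, page N is evicted.

N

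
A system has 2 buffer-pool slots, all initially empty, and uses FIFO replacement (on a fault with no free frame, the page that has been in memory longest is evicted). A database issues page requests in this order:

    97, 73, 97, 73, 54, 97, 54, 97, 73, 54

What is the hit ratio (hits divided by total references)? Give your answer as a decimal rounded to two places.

0.40

97 → fault, frames {97}
73 → fault, frames {97,73}
97 → hit
73 → hit
54 → fault, evict 97, frames {73,54}
97 → fault, evict 73, frames {54,97}
54 → hit
97 → hit
73 → fault, evict 54, frames {97,73}
54 → fault, evict 97, frames {73,54}
Hits: 4 of 10 references → 4/10 = 0.4000.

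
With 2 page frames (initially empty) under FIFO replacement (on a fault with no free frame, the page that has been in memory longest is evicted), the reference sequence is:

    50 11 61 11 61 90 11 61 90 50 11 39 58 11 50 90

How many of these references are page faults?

50 -> miss, frames (50)
11 -> miss, frames (50 11)
61 -> miss, evict 50, frames (11 61)
11 -> hit
61 -> hit
90 -> miss, evict 11, frames (61 90)
11 -> miss, evict 61, frames (90 11)
61 -> miss, evict 90, frames (11 61)
90 -> miss, evict 11, frames (61 90)
50 -> miss, evict 61, frames (90 50)
11 -> miss, evict 90, frames (50 11)
39 -> miss, evict 50, frames (11 39)
58 -> miss, evict 11, frames (39 58)
11 -> miss, evict 39, frames (58 11)
50 -> miss, evict 58, frames (11 50)
90 -> miss, evict 11, frames (50 90)
Page faults: 14.

14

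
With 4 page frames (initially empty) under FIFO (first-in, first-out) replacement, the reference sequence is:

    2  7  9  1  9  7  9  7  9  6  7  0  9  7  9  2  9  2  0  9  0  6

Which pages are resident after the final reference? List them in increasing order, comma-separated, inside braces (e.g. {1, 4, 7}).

{2, 6, 7, 9}

2: fault, frames [2]
7: fault, frames [2, 7]
9: fault, frames [2, 7, 9]
1: fault, frames [2, 7, 9, 1]
9: hit
7: hit
9: hit
7: hit
9: hit
6: fault, evict 2, frames [7, 9, 1, 6]
7: hit
0: fault, evict 7, frames [9, 1, 6, 0]
9: hit
7: fault, evict 9, frames [1, 6, 0, 7]
9: fault, evict 1, frames [6, 0, 7, 9]
2: fault, evict 6, frames [0, 7, 9, 2]
9: hit
2: hit
0: hit
9: hit
0: hit
6: fault, evict 0, frames [7, 9, 2, 6]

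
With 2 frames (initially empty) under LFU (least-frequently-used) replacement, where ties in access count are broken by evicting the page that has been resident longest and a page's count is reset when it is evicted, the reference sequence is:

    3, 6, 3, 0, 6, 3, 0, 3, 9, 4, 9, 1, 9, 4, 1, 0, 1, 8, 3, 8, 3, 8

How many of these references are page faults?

15

3 → fault, frames [3]
6 → fault, frames [3, 6]
3 → hit
0 → fault, evict 6, frames [3, 0]
6 → fault, evict 0, frames [3, 6]
3 → hit
0 → fault, evict 6, frames [3, 0]
3 → hit
9 → fault, evict 0, frames [3, 9]
4 → fault, evict 9, frames [3, 4]
9 → fault, evict 4, frames [3, 9]
1 → fault, evict 9, frames [3, 1]
9 → fault, evict 1, frames [3, 9]
4 → fault, evict 9, frames [3, 4]
1 → fault, evict 4, frames [3, 1]
0 → fault, evict 1, frames [3, 0]
1 → fault, evict 0, frames [3, 1]
8 → fault, evict 1, frames [3, 8]
3 → hit
8 → hit
3 → hit
8 → hit
Page faults: 15.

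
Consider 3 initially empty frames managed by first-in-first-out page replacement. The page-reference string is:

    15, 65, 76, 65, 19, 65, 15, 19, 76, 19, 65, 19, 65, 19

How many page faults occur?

6

15: fault, frames {15}
65: fault, frames {15,65}
76: fault, frames {15,65,76}
65: hit
19: fault, evict 15, frames {65,76,19}
65: hit
15: fault, evict 65, frames {76,19,15}
19: hit
76: hit
19: hit
65: fault, evict 76, frames {19,15,65}
19: hit
65: hit
19: hit
Page faults: 6.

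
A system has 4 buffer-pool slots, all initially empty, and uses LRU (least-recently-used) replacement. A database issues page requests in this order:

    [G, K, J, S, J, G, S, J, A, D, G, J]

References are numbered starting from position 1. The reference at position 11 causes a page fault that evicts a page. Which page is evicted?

S

pos 1: G → miss, frames (G)
pos 2: K → miss, frames (G K)
pos 3: J → miss, frames (G K J)
pos 4: S → miss, frames (G K J S)
pos 5: J → hit
pos 6: G → hit
pos 7: S → hit
pos 8: J → hit
pos 9: A → miss, evict K, frames (G S J A)
pos 10: D → miss, evict G, frames (S J A D)
pos 11: G → miss, evict S, frames (J A D G)
At position 11, page S is evicted.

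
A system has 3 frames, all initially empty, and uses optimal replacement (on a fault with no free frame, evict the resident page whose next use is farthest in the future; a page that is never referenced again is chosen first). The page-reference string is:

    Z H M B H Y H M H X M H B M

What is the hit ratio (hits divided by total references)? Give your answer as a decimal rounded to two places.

Z -> fault, frames [Z]
H -> fault, frames [Z, H]
M -> fault, frames [Z, H, M]
B -> fault, evict Z, frames [H, M, B]
H -> hit
Y -> fault, evict B, frames [H, M, Y]
H -> hit
M -> hit
H -> hit
X -> fault, evict Y, frames [H, M, X]
M -> hit
H -> hit
B -> fault, evict X, frames [H, M, B]
M -> hit
Hits: 7 of 14 references → 7/14 = 0.5000.

0.50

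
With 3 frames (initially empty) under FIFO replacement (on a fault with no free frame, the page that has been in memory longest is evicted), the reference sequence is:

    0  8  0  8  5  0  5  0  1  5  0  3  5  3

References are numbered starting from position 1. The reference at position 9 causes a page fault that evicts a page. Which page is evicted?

0

pos 1: 0 → fault, frames {0}
pos 2: 8 → fault, frames {0,8}
pos 3: 0 → hit
pos 4: 8 → hit
pos 5: 5 → fault, frames {0,8,5}
pos 6: 0 → hit
pos 7: 5 → hit
pos 8: 0 → hit
pos 9: 1 → fault, evict 0, frames {8,5,1}
At position 9, page 0 is evicted.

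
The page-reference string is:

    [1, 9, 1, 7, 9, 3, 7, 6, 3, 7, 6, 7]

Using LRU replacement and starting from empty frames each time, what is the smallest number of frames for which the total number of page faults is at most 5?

f=1: 12 faults
f=2: 10 faults
f=3: 5 faults
f=4: 5 faults
f=5: 5 faults
Smallest f with faults ≤ 5 is 3.

3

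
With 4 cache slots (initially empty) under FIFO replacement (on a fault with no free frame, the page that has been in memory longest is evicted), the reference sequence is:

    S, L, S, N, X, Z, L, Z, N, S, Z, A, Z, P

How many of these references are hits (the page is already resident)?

S: fault, frames [S]
L: fault, frames [S, L]
S: hit
N: fault, frames [S, L, N]
X: fault, frames [S, L, N, X]
Z: fault, evict S, frames [L, N, X, Z]
L: hit
Z: hit
N: hit
S: fault, evict L, frames [N, X, Z, S]
Z: hit
A: fault, evict N, frames [X, Z, S, A]
Z: hit
P: fault, evict X, frames [Z, S, A, P]
Hits: 6.

6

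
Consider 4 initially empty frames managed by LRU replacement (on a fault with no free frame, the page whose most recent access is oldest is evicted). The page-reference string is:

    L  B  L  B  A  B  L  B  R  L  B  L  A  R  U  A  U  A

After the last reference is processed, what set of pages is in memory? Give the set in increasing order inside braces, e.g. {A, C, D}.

{A, L, R, U}

L: miss, frames {L}
B: miss, frames {L,B}
L: hit
B: hit
A: miss, frames {L,B,A}
B: hit
L: hit
B: hit
R: miss, frames {A,L,B,R}
L: hit
B: hit
L: hit
A: hit
R: hit
U: miss, evict B, frames {L,A,R,U}
A: hit
U: hit
A: hit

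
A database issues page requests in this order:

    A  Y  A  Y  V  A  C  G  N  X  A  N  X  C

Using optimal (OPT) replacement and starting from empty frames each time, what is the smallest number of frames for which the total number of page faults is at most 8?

f=1: 14 faults
f=2: 9 faults
f=3: 8 faults
f=4: 7 faults
f=5: 7 faults
f=6: 7 faults
f=7: 7 faults
Smallest f with faults ≤ 8 is 3.

3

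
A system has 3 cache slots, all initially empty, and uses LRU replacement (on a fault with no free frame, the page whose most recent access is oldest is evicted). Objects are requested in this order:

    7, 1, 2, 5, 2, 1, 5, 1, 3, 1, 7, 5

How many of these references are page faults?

7

7 -> fault, frames (7)
1 -> fault, frames (7 1)
2 -> fault, frames (7 1 2)
5 -> fault, evict 7, frames (1 2 5)
2 -> hit
1 -> hit
5 -> hit
1 -> hit
3 -> fault, evict 2, frames (5 1 3)
1 -> hit
7 -> fault, evict 5, frames (3 1 7)
5 -> fault, evict 3, frames (1 7 5)
Page faults: 7.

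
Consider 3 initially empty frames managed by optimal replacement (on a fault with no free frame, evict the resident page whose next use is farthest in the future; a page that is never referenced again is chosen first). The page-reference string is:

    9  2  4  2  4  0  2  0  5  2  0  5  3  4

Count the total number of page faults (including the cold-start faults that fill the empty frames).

7

9 → fault, frames [9]
2 → fault, frames [9, 2]
4 → fault, frames [9, 2, 4]
2 → hit
4 → hit
0 → fault, evict 9, frames [2, 4, 0]
2 → hit
0 → hit
5 → fault, evict 4, frames [2, 0, 5]
2 → hit
0 → hit
5 → hit
3 → fault, evict 5, frames [2, 0, 3]
4 → fault, evict 3, frames [2, 0, 4]
Page faults: 7.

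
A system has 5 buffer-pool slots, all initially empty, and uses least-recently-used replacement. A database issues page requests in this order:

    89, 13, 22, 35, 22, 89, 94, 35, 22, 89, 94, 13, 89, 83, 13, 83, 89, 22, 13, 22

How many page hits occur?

14

89 → miss, frames (89)
13 → miss, frames (89 13)
22 → miss, frames (89 13 22)
35 → miss, frames (89 13 22 35)
22 → hit
89 → hit
94 → miss, frames (13 35 22 89 94)
35 → hit
22 → hit
89 → hit
94 → hit
13 → hit
89 → hit
83 → miss, evict 35, frames (22 94 13 89 83)
13 → hit
83 → hit
89 → hit
22 → hit
13 → hit
22 → hit
Hits: 14.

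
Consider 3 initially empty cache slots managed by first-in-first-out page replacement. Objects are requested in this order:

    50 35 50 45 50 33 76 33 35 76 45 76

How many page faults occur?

7

50: fault, frames (50)
35: fault, frames (50 35)
50: hit
45: fault, frames (50 35 45)
50: hit
33: fault, evict 50, frames (35 45 33)
76: fault, evict 35, frames (45 33 76)
33: hit
35: fault, evict 45, frames (33 76 35)
76: hit
45: fault, evict 33, frames (76 35 45)
76: hit
Page faults: 7.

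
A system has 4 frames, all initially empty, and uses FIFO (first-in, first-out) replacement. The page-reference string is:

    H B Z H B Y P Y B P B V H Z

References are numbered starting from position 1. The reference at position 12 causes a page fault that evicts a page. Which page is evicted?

B

pos 1: H → miss, frames (H)
pos 2: B → miss, frames (H B)
pos 3: Z → miss, frames (H B Z)
pos 4: H → hit
pos 5: B → hit
pos 6: Y → miss, frames (H B Z Y)
pos 7: P → miss, evict H, frames (B Z Y P)
pos 8: Y → hit
pos 9: B → hit
pos 10: P → hit
pos 11: B → hit
pos 12: V → miss, evict B, frames (Z Y P V)
At position 12, page B is evicted.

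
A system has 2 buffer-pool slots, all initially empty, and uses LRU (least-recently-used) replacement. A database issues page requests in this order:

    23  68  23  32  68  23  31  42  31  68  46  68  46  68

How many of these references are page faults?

23 -> miss, frames {23}
68 -> miss, frames {23,68}
23 -> hit
32 -> miss, evict 68, frames {23,32}
68 -> miss, evict 23, frames {32,68}
23 -> miss, evict 32, frames {68,23}
31 -> miss, evict 68, frames {23,31}
42 -> miss, evict 23, frames {31,42}
31 -> hit
68 -> miss, evict 42, frames {31,68}
46 -> miss, evict 31, frames {68,46}
68 -> hit
46 -> hit
68 -> hit
Page faults: 9.

9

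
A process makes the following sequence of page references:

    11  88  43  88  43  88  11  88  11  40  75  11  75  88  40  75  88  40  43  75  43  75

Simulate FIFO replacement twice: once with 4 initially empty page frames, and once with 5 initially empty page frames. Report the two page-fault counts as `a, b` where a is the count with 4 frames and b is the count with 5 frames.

8, 5

4 frames: F F F . . . . . . F F F . F . . . . F . . . → 8 faults.
5 frames: F F F . . . . . . F F . . . . . . . . . . . → 5 faults.
5 < 8: adding a frame reduced faults, as is typical.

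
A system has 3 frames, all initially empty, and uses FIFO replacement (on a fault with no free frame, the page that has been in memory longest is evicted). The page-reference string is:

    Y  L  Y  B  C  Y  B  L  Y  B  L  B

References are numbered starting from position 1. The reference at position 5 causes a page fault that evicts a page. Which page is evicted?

pos 1: Y → fault, frames {Y}
pos 2: L → fault, frames {Y,L}
pos 3: Y → hit
pos 4: B → fault, frames {Y,L,B}
pos 5: C → fault, evict Y, frames {L,B,C}
At position 5, page Y is evicted.

Y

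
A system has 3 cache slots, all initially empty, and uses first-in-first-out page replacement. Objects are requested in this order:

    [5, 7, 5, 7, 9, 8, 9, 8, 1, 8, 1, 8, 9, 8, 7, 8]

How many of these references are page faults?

6

5 -> fault, frames (5)
7 -> fault, frames (5 7)
5 -> hit
7 -> hit
9 -> fault, frames (5 7 9)
8 -> fault, evict 5, frames (7 9 8)
9 -> hit
8 -> hit
1 -> fault, evict 7, frames (9 8 1)
8 -> hit
1 -> hit
8 -> hit
9 -> hit
8 -> hit
7 -> fault, evict 9, frames (8 1 7)
8 -> hit
Page faults: 6.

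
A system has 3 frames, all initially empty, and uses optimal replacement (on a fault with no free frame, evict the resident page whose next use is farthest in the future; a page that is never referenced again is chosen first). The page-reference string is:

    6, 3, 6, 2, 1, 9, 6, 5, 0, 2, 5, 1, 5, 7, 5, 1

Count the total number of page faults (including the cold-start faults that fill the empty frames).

9

6 → fault, frames [6]
3 → fault, frames [6, 3]
6 → hit
2 → fault, frames [6, 3, 2]
1 → fault, evict 3, frames [6, 2, 1]
9 → fault, evict 1, frames [6, 2, 9]
6 → hit
5 → fault, evict 9, frames [6, 2, 5]
0 → fault, evict 6, frames [2, 5, 0]
2 → hit
5 → hit
1 → fault, evict 0, frames [2, 5, 1]
5 → hit
7 → fault, evict 2, frames [5, 1, 7]
5 → hit
1 → hit
Page faults: 9.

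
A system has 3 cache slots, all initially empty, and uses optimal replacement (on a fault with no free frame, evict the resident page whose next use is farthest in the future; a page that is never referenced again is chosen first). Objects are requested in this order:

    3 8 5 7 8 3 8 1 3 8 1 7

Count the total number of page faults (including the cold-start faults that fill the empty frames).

3 → miss, frames (3)
8 → miss, frames (3 8)
5 → miss, frames (3 8 5)
7 → miss, evict 5, frames (3 8 7)
8 → hit
3 → hit
8 → hit
1 → miss, evict 7, frames (3 8 1)
3 → hit
8 → hit
1 → hit
7 → miss, evict 1, frames (3 8 7)
Page faults: 6.

6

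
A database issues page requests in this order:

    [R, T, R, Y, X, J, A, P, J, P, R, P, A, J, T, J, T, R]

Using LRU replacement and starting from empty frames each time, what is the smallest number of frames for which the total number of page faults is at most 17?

2

f=1: 18 faults
f=2: 13 faults
f=3: 12 faults
f=4: 10 faults
f=5: 9 faults
f=6: 8 faults
f=7: 7 faults
Smallest f with faults ≤ 17 is 2.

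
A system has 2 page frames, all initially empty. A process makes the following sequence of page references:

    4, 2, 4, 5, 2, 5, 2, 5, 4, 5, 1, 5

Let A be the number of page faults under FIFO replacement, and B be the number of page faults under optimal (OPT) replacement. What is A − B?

1

Under FIFO: F F . F . . . . F . F F → 6 faults.
Under OPT: F F . F . . . . F . F . → 5 faults.
A − B = 6 − 5 = 1.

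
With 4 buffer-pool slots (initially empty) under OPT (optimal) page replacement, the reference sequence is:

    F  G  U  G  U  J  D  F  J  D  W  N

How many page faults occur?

7

F: miss, frames (F)
G: miss, frames (F G)
U: miss, frames (F G U)
G: hit
U: hit
J: miss, frames (F G U J)
D: miss, evict U, frames (F G J D)
F: hit
J: hit
D: hit
W: miss, evict D, frames (F G J W)
N: miss, evict W, frames (F G J N)
Page faults: 7.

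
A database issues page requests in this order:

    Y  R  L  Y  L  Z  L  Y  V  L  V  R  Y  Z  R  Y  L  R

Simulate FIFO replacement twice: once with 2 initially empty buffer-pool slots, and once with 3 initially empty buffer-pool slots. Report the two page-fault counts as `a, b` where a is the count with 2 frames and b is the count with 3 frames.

2 frames: F F F F . F F F F F . F F F F F F F → 16 faults.
3 frames: F F F . . F . F F F . F F F . . F F → 12 faults.
12 < 16: adding a frame reduced faults, as is typical.

16, 12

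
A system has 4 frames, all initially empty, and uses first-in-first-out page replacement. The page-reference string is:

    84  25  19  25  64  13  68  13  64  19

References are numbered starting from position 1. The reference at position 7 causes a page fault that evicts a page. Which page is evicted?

pos 1: 84 -> miss, frames [84]
pos 2: 25 -> miss, frames [84, 25]
pos 3: 19 -> miss, frames [84, 25, 19]
pos 4: 25 -> hit
pos 5: 64 -> miss, frames [84, 25, 19, 64]
pos 6: 13 -> miss, evict 84, frames [25, 19, 64, 13]
pos 7: 68 -> miss, evict 25, frames [19, 64, 13, 68]
At position 7, page 25 is evicted.

25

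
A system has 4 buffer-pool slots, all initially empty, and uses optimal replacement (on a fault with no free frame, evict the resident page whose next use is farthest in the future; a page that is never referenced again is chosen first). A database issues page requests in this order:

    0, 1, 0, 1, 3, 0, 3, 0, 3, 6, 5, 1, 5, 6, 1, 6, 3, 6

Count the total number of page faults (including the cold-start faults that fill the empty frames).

0 → fault, frames [0]
1 → fault, frames [0, 1]
0 → hit
1 → hit
3 → fault, frames [0, 1, 3]
0 → hit
3 → hit
0 → hit
3 → hit
6 → fault, frames [0, 1, 3, 6]
5 → fault, evict 0, frames [1, 3, 6, 5]
1 → hit
5 → hit
6 → hit
1 → hit
6 → hit
3 → hit
6 → hit
Page faults: 5.

5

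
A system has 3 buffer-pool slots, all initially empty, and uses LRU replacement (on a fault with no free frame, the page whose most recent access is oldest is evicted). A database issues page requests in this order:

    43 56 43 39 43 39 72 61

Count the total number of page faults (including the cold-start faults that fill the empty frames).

5

43 -> fault, frames (43)
56 -> fault, frames (43 56)
43 -> hit
39 -> fault, frames (56 43 39)
43 -> hit
39 -> hit
72 -> fault, evict 56, frames (43 39 72)
61 -> fault, evict 43, frames (39 72 61)
Page faults: 5.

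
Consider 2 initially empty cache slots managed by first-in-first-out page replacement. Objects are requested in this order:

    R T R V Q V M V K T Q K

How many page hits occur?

2

R -> fault, frames (R)
T -> fault, frames (R T)
R -> hit
V -> fault, evict R, frames (T V)
Q -> fault, evict T, frames (V Q)
V -> hit
M -> fault, evict V, frames (Q M)
V -> fault, evict Q, frames (M V)
K -> fault, evict M, frames (V K)
T -> fault, evict V, frames (K T)
Q -> fault, evict K, frames (T Q)
K -> fault, evict T, frames (Q K)
Hits: 2.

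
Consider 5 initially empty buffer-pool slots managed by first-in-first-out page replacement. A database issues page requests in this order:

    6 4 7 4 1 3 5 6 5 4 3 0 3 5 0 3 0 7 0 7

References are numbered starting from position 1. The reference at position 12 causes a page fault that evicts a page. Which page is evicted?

pos 1: 6: fault, frames (6)
pos 2: 4: fault, frames (6 4)
pos 3: 7: fault, frames (6 4 7)
pos 4: 4: hit
pos 5: 1: fault, frames (6 4 7 1)
pos 6: 3: fault, frames (6 4 7 1 3)
pos 7: 5: fault, evict 6, frames (4 7 1 3 5)
pos 8: 6: fault, evict 4, frames (7 1 3 5 6)
pos 9: 5: hit
pos 10: 4: fault, evict 7, frames (1 3 5 6 4)
pos 11: 3: hit
pos 12: 0: fault, evict 1, frames (3 5 6 4 0)
At position 12, page 1 is evicted.

1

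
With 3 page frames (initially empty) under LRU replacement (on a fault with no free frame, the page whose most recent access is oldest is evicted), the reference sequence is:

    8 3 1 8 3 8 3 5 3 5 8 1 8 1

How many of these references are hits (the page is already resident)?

9

8: fault, frames [8]
3: fault, frames [8, 3]
1: fault, frames [8, 3, 1]
8: hit
3: hit
8: hit
3: hit
5: fault, evict 1, frames [8, 3, 5]
3: hit
5: hit
8: hit
1: fault, evict 3, frames [5, 8, 1]
8: hit
1: hit
Hits: 9.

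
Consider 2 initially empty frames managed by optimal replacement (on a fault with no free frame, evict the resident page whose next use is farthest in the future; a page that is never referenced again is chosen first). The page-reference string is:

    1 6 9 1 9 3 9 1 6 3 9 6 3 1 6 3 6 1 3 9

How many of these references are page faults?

1 -> fault, frames [1]
6 -> fault, frames [1, 6]
9 -> fault, evict 6, frames [1, 9]
1 -> hit
9 -> hit
3 -> fault, evict 1, frames [9, 3]
9 -> hit
1 -> fault, evict 9, frames [3, 1]
6 -> fault, evict 1, frames [3, 6]
3 -> hit
9 -> fault, evict 3, frames [6, 9]
6 -> hit
3 -> fault, evict 9, frames [6, 3]
1 -> fault, evict 3, frames [6, 1]
6 -> hit
3 -> fault, evict 1, frames [6, 3]
6 -> hit
1 -> fault, evict 6, frames [3, 1]
3 -> hit
9 -> fault, evict 1, frames [3, 9]
Page faults: 12.

12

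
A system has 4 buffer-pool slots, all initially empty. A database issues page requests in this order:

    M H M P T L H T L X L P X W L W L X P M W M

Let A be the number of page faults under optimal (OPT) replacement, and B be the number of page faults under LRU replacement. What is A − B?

Under OPT: F F . F F F . . . F . . . F . . . . . F . . → 8 faults.
Under LRU: F F . F F F F . . F . F . F . . . . . F F . → 11 faults.
A − B = 8 − 11 = -3.

-3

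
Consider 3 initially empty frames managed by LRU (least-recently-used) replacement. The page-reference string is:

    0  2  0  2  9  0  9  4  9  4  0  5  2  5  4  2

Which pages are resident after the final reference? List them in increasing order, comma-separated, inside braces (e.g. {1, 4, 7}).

0: miss, frames (0)
2: miss, frames (0 2)
0: hit
2: hit
9: miss, frames (0 2 9)
0: hit
9: hit
4: miss, evict 2, frames (0 9 4)
9: hit
4: hit
0: hit
5: miss, evict 9, frames (4 0 5)
2: miss, evict 4, frames (0 5 2)
5: hit
4: miss, evict 0, frames (2 5 4)
2: hit

{2, 4, 5}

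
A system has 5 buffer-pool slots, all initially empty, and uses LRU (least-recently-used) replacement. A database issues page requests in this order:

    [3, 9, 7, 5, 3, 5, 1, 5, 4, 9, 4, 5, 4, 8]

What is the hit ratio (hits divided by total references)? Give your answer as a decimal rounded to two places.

0.43

3 → fault, frames [3]
9 → fault, frames [3, 9]
7 → fault, frames [3, 9, 7]
5 → fault, frames [3, 9, 7, 5]
3 → hit
5 → hit
1 → fault, frames [9, 7, 3, 5, 1]
5 → hit
4 → fault, evict 9, frames [7, 3, 1, 5, 4]
9 → fault, evict 7, frames [3, 1, 5, 4, 9]
4 → hit
5 → hit
4 → hit
8 → fault, evict 3, frames [1, 9, 5, 4, 8]
Hits: 6 of 14 references → 6/14 = 0.4286.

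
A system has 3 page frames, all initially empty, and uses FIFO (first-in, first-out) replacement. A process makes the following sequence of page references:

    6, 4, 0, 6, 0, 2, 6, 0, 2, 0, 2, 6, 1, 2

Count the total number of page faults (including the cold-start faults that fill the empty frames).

6 → fault, frames [6]
4 → fault, frames [6, 4]
0 → fault, frames [6, 4, 0]
6 → hit
0 → hit
2 → fault, evict 6, frames [4, 0, 2]
6 → fault, evict 4, frames [0, 2, 6]
0 → hit
2 → hit
0 → hit
2 → hit
6 → hit
1 → fault, evict 0, frames [2, 6, 1]
2 → hit
Page faults: 6.

6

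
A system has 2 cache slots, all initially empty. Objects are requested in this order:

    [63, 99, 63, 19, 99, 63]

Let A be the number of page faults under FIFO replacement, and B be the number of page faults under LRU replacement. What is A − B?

-1

Under FIFO: F F . F . F → 4 faults.
Under LRU: F F . F F F → 5 faults.
A − B = 4 − 5 = -1.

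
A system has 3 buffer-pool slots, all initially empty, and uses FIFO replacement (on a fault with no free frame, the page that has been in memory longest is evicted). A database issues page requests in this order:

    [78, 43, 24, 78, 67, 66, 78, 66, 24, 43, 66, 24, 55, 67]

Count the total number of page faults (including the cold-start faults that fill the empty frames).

78: fault, frames {78}
43: fault, frames {78,43}
24: fault, frames {78,43,24}
78: hit
67: fault, evict 78, frames {43,24,67}
66: fault, evict 43, frames {24,67,66}
78: fault, evict 24, frames {67,66,78}
66: hit
24: fault, evict 67, frames {66,78,24}
43: fault, evict 66, frames {78,24,43}
66: fault, evict 78, frames {24,43,66}
24: hit
55: fault, evict 24, frames {43,66,55}
67: fault, evict 43, frames {66,55,67}
Page faults: 11.

11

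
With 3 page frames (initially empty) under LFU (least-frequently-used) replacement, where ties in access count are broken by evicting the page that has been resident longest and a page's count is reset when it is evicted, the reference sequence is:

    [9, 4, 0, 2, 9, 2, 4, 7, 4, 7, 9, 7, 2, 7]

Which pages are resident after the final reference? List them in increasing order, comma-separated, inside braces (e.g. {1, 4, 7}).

9: miss, frames [9]
4: miss, frames [9, 4]
0: miss, frames [9, 4, 0]
2: miss, evict 9, frames [4, 0, 2]
9: miss, evict 4, frames [0, 2, 9]
2: hit
4: miss, evict 0, frames [2, 9, 4]
7: miss, evict 9, frames [2, 4, 7]
4: hit
7: hit
9: miss, evict 2, frames [4, 7, 9]
7: hit
2: miss, evict 9, frames [4, 7, 2]
7: hit

{2, 4, 7}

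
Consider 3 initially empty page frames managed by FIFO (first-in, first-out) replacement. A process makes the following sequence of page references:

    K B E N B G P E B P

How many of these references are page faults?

8

K -> miss, frames [K]
B -> miss, frames [K, B]
E -> miss, frames [K, B, E]
N -> miss, evict K, frames [B, E, N]
B -> hit
G -> miss, evict B, frames [E, N, G]
P -> miss, evict E, frames [N, G, P]
E -> miss, evict N, frames [G, P, E]
B -> miss, evict G, frames [P, E, B]
P -> hit
Page faults: 8.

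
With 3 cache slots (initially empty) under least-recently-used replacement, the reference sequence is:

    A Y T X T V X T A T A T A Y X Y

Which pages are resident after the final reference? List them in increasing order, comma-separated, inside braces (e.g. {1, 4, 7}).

A → miss, frames (A)
Y → miss, frames (A Y)
T → miss, frames (A Y T)
X → miss, evict A, frames (Y T X)
T → hit
V → miss, evict Y, frames (X T V)
X → hit
T → hit
A → miss, evict V, frames (X T A)
T → hit
A → hit
T → hit
A → hit
Y → miss, evict X, frames (T A Y)
X → miss, evict T, frames (A Y X)
Y → hit

{A, X, Y}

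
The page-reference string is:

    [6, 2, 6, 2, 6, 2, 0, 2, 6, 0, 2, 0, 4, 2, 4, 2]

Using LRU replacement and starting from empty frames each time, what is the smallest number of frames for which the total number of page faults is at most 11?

2

f=1: 16 faults
f=2: 8 faults
f=3: 4 faults
f=4: 4 faults
Smallest f with faults ≤ 11 is 2.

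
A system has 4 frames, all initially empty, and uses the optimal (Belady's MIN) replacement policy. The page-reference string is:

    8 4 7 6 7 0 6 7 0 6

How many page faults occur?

8 -> fault, frames {8}
4 -> fault, frames {8,4}
7 -> fault, frames {8,4,7}
6 -> fault, frames {8,4,7,6}
7 -> hit
0 -> fault, evict 4, frames {8,7,6,0}
6 -> hit
7 -> hit
0 -> hit
6 -> hit
Page faults: 5.

5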